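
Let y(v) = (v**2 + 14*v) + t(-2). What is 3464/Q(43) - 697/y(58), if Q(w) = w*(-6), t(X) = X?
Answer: -7319281/538446 ≈ -13.593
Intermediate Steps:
Q(w) = -6*w
y(v) = -2 + v**2 + 14*v (y(v) = (v**2 + 14*v) - 2 = -2 + v**2 + 14*v)
3464/Q(43) - 697/y(58) = 3464/((-6*43)) - 697/(-2 + 58**2 + 14*58) = 3464/(-258) - 697/(-2 + 3364 + 812) = 3464*(-1/258) - 697/4174 = -1732/129 - 697*1/4174 = -1732/129 - 697/4174 = -7319281/538446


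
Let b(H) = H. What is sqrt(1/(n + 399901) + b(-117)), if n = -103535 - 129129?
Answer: 2*I*sqrt(16695310666)/23891 ≈ 10.817*I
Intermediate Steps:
n = -232664
sqrt(1/(n + 399901) + b(-117)) = sqrt(1/(-232664 + 399901) - 117) = sqrt(1/167237 - 117) = sqrt(-19566728/167237) = 2*I*sqrt(16695310666)/23891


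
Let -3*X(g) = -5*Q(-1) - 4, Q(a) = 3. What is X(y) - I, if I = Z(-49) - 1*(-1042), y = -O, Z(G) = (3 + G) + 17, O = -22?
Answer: -3020/3 ≈ -1006.7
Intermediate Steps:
Z(G) = 20 + G
y = 22 (y = -1*(-22) = 22)
X(g) = 19/3 (X(g) = -(-5*3 - 4)/3 = -(-15 - 4)/3 = -1/3*(-19) = 19/3)
I = 1013 (I = (20 - 49) - 1*(-1042) = -29 + 1042 = 1013)
X(y) - I = 19/3 - 1*1013 = 19/3 - 1013 = -3020/3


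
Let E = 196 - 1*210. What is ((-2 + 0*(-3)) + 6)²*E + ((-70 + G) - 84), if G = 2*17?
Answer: -344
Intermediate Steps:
E = -14 (E = 196 - 210 = -14)
G = 34
((-2 + 0*(-3)) + 6)²*E + ((-70 + G) - 84) = ((-2 + 0*(-3)) + 6)²*(-14) + ((-70 + 34) - 84) = ((-2 + 0) + 6)²*(-14) + (-36 - 84) = (-2 + 6)²*(-14) - 120 = 4²*(-14) - 120 = 16*(-14) - 120 = -224 - 120 = -344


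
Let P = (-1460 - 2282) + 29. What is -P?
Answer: 3713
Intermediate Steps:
P = -3713 (P = -3742 + 29 = -3713)
-P = -1*(-3713) = 3713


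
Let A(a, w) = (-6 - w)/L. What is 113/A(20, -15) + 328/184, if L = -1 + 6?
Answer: 13364/207 ≈ 64.560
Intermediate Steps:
L = 5
A(a, w) = -6/5 - w/5 (A(a, w) = (-6 - w)/5 = (-6 - w)*(1/5) = -6/5 - w/5)
113/A(20, -15) + 328/184 = 113/(-6/5 - 1/5*(-15)) + 328/184 = 113/(-6/5 + 3) + 328*(1/184) = 113/(9/5) + 41/23 = 113*(5/9) + 41/23 = 565/9 + 41/23 = 13364/207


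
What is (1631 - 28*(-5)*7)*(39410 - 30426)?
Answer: 23457224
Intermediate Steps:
(1631 - 28*(-5)*7)*(39410 - 30426) = (1631 + 140*7)*8984 = (1631 + 980)*8984 = 2611*8984 = 23457224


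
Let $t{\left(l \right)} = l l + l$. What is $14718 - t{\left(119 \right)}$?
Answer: $438$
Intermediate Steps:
$t{\left(l \right)} = l + l^{2}$ ($t{\left(l \right)} = l^{2} + l = l + l^{2}$)
$14718 - t{\left(119 \right)} = 14718 - 119 \left(1 + 119\right) = 14718 - 119 \cdot 120 = 14718 - 14280 = 438$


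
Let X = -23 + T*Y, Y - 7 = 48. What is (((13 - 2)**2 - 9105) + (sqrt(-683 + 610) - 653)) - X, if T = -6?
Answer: -9284 + I*sqrt(73) ≈ -9284.0 + 8.544*I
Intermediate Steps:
Y = 55 (Y = 7 + 48 = 55)
X = -353 (X = -23 - 6*55 = -23 - 330 = -353)
(((13 - 2)**2 - 9105) + (sqrt(-683 + 610) - 653)) - X = (((13 - 2)**2 - 9105) + (sqrt(-683 + 610) - 653)) - 1*(-353) = ((11**2 - 9105) + (sqrt(-73) - 653)) + 353 = ((121 - 9105) + (I*sqrt(73) - 653)) + 353 = (-8984 + (-653 + I*sqrt(73))) + 353 = (-9637 + I*sqrt(73)) + 353 = -9284 + I*sqrt(73)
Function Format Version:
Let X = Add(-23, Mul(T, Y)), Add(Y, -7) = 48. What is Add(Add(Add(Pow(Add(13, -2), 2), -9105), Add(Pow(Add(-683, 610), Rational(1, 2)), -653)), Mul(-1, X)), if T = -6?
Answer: Add(-9284, Mul(I, Pow(73, Rational(1, 2)))) ≈ Add(-9284.0, Mul(8.5440, I))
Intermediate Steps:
Y = 55 (Y = Add(7, 48) = 55)
X = -353 (X = Add(-23, Mul(-6, 55)) = Add(-23, -330) = -353)
Add(Add(Add(Pow(Add(13, -2), 2), -9105), Add(Pow(Add(-683, 610), Rational(1, 2)), -653)), Mul(-1, X)) = Add(Add(Add(Pow(Add(13, -2), 2), -9105), Add(Pow(Add(-683, 610), Rational(1, 2)), -653)), Mul(-1, -353)) = Add(Add(Add(Pow(11, 2), -9105), Add(Pow(-73, Rational(1, 2)), -653)), 353) = Add(Add(Add(121, -9105), Add(Mul(I, Pow(73, Rational(1, 2))), -653)), 353) = Add(Add(-8984, Add(-653, Mul(I, Pow(73, Rational(1, 2))))), 353) = Add(Add(-9637, Mul(I, Pow(73, Rational(1, 2)))), 353) = Add(-9284, Mul(I, Pow(73, Rational(1, 2))))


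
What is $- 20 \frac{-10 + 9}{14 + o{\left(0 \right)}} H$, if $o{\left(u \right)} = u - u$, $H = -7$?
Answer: $-10$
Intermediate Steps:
$o{\left(u \right)} = 0$
$- 20 \frac{-10 + 9}{14 + o{\left(0 \right)}} H = - 20 \frac{-10 + 9}{14 + 0} \left(-7\right) = - 20 \left(- \frac{1}{14}\right) \left(-7\right) = - 20 \left(\left(-1\right) \frac{1}{14}\right) \left(-7\right) = \left(-20\right) \left(- \frac{1}{14}\right) \left(-7\right) = \frac{10}{7} \left(-7\right) = -10$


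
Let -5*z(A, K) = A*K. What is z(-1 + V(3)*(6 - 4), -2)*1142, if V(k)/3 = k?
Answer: 38828/5 ≈ 7765.6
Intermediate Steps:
V(k) = 3*k
z(A, K) = -A*K/5
z(-1 + V(3)*(6 - 4), -2)*1142 = -⅕*(-1 + (3*3)*(6 - 4))*(-2)*1142 = -⅕*(-1 + 9*2)*(-2)*1142 = -⅕*(-1 + 18)*(-2)*1142 = -⅕*17*(-2)*1142 = (34/5)*1142 = 38828/5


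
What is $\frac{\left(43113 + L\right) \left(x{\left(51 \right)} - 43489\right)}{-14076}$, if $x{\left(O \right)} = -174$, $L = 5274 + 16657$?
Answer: $\frac{30869741}{153} \approx 2.0176 \cdot 10^{5}$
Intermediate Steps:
$L = 21931$
$\frac{\left(43113 + L\right) \left(x{\left(51 \right)} - 43489\right)}{-14076} = \frac{\left(43113 + 21931\right) \left(-174 - 43489\right)}{-14076} = 65044 \left(-43663\right) \left(- \frac{1}{14076}\right) = \left(-2840016172\right) \left(- \frac{1}{14076}\right) = \frac{30869741}{153}$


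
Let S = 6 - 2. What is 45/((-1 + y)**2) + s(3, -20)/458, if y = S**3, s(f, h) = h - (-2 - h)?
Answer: -7234/100989 ≈ -0.071632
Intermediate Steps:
S = 4
s(f, h) = 2 + 2*h (s(f, h) = h + (2 + h) = 2 + 2*h)
y = 64 (y = 4**3 = 64)
45/((-1 + y)**2) + s(3, -20)/458 = 45/((-1 + 64)**2) + (2 + 2*(-20))/458 = 45/(63**2) + (2 - 40)*(1/458) = 45/3969 - 38*1/458 = 45*(1/3969) - 19/229 = 5/441 - 19/229 = -7234/100989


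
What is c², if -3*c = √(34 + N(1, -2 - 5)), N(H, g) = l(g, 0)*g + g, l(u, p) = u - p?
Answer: 76/9 ≈ 8.4444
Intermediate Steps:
N(H, g) = g + g² (N(H, g) = (g - 1*0)*g + g = (g + 0)*g + g = g*g + g = g² + g = g + g²)
c = -2*√19/3 (c = -√(34 + (-2 - 5)*(1 + (-2 - 5)))/3 = -√(34 - 7*(1 - 7))/3 = -√(34 - 7*(-6))/3 = -√(34 + 42)/3 = -2*√19/3 ≈ -2.9059)
c² = (-2*√19/3)² = 76/9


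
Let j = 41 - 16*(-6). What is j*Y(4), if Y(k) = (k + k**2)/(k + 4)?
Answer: 685/2 ≈ 342.50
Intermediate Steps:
Y(k) = (k + k**2)/(4 + k)
j = 137 (j = 41 + 96 = 137)
j*Y(4) = 137*(4*(1 + 4)/(4 + 4)) = 137*(4*5/8) = 137*(4*(1/8)*5) = 137*(5/2) = 685/2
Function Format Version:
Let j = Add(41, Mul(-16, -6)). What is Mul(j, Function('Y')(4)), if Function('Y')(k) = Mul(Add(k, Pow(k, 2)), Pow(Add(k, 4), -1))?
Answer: Rational(685, 2) ≈ 342.50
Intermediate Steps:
Function('Y')(k) = Mul(Pow(Add(4, k), -1), Add(k, Pow(k, 2))) (Function('Y')(k) = Mul(Add(k, Pow(k, 2)), Pow(Add(4, k), -1)) = Mul(Pow(Add(4, k), -1), Add(k, Pow(k, 2))))
j = 137 (j = Add(41, 96) = 137)
Mul(j, Function('Y')(4)) = Mul(137, Mul(4, Pow(Add(4, 4), -1), Add(1, 4))) = Mul(137, Mul(4, Pow(8, -1), 5)) = Mul(137, Mul(4, Rational(1, 8), 5)) = Mul(137, Rational(5, 2)) = Rational(685, 2)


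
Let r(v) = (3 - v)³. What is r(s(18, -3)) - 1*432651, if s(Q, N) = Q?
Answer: -436026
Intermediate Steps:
r(s(18, -3)) - 1*432651 = -(-3 + 18)³ - 1*432651 = -1*15³ - 432651 = -1*3375 - 432651 = -3375 - 432651 = -436026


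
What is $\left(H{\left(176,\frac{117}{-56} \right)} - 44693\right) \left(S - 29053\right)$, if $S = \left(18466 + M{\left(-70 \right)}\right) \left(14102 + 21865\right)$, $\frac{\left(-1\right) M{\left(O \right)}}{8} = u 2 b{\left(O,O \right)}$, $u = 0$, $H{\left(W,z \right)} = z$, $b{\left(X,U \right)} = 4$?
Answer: $- \frac{1662286524889325}{56} \approx -2.9684 \cdot 10^{13}$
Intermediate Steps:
$M{\left(O \right)} = 0$ ($M{\left(O \right)} = - 8 \cdot 0 \cdot 2 \cdot 4 = - 8 \cdot 0 \cdot 4 = \left(-8\right) 0 = 0$)
$S = 664166622$ ($S = \left(18466 + 0\right) \left(14102 + 21865\right) = 18466 \cdot 35967 = 664166622$)
$\left(H{\left(176,\frac{117}{-56} \right)} - 44693\right) \left(S - 29053\right) = \left(\frac{117}{-56} - 44693\right) \left(664166622 - 29053\right) = \left(117 \left(- \frac{1}{56}\right) - 44693\right) 664137569 = \left(- \frac{117}{56} - 44693\right) 664137569 = \left(- \frac{2502925}{56}\right) 664137569 = - \frac{1662286524889325}{56}$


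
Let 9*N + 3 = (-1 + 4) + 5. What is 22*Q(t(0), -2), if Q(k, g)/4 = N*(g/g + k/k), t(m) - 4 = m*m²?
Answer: 880/9 ≈ 97.778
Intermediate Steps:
N = 5/9 (N = -⅓ + ((-1 + 4) + 5)/9 = -⅓ + (3 + 5)/9 = -⅓ + (⅑)*8 = -⅓ + 8/9 = 5/9 ≈ 0.55556)
t(m) = 4 + m³ (t(m) = 4 + m*m² = 4 + m³)
Q(k, g) = 40/9 (Q(k, g) = 4*(5*(g/g + k/k)/9) = 4*(5*(1 + 1)/9) = 4*((5/9)*2) = 4*(10/9) = 40/9)
22*Q(t(0), -2) = 22*(40/9) = 880/9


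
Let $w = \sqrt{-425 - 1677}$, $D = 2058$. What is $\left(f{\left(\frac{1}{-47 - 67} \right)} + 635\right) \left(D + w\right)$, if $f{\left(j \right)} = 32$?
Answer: $1372686 + 667 i \sqrt{2102} \approx 1.3727 \cdot 10^{6} + 30580.0 i$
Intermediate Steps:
$w = i \sqrt{2102}$ ($w = \sqrt{-2102} = i \sqrt{2102} \approx 45.848 i$)
$\left(f{\left(\frac{1}{-47 - 67} \right)} + 635\right) \left(D + w\right) = \left(32 + 635\right) \left(2058 + i \sqrt{2102}\right) = 667 \left(2058 + i \sqrt{2102}\right) = 1372686 + 667 i \sqrt{2102}$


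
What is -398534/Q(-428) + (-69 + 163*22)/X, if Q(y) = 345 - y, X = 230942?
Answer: -92035520387/178518166 ≈ -515.55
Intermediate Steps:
-398534/Q(-428) + (-69 + 163*22)/X = -398534/(345 - 1*(-428)) + (-69 + 163*22)/230942 = -398534/(345 + 428) + (-69 + 3586)*(1/230942) = -398534/773 + 3517*(1/230942) = -398534*1/773 + 3517/230942 = -398534/773 + 3517/230942 = -92035520387/178518166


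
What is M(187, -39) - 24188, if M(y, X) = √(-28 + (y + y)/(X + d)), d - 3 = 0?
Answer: -24188 + I*√1382/6 ≈ -24188.0 + 6.1959*I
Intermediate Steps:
d = 3 (d = 3 + 0 = 3)
M(y, X) = √(-28 + 2*y/(3 + X)) (M(y, X) = √(-28 + (y + y)/(X + 3)) = √(-28 + (2*y)/(3 + X)) = √(-28 + 2*y/(3 + X)))
M(187, -39) - 24188 = √2*√((-42 + 187 - 14*(-39))/(3 - 39)) - 24188 = √2*√((-42 + 187 + 546)/(-36)) - 24188 = √2*√(-1/36*691) - 24188 = √2*√(-691/36) - 24188 = √2*(I*√691/6) - 24188 = I*√1382/6 - 24188 = -24188 + I*√1382/6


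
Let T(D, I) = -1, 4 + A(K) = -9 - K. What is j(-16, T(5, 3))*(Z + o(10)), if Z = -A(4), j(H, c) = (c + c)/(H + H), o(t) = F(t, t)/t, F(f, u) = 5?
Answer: 35/32 ≈ 1.0938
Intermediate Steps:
A(K) = -13 - K (A(K) = -4 + (-9 - K) = -13 - K)
o(t) = 5/t
j(H, c) = c/H (j(H, c) = (2*c)/((2*H)) = (2*c)*(1/(2*H)) = c/H)
Z = 17 (Z = -(-13 - 1*4) = -(-13 - 4) = -1*(-17) = 17)
j(-16, T(5, 3))*(Z + o(10)) = (-1/(-16))*(17 + 5/10) = (-1*(-1/16))*(17 + 5*(1/10)) = (17 + 1/2)/16 = (1/16)*(35/2) = 35/32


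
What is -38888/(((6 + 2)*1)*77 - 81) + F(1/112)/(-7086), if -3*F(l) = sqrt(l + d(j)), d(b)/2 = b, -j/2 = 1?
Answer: -38888/535 + I*sqrt(3129)/595224 ≈ -72.688 + 9.3977e-5*I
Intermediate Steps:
j = -2 (j = -2*1 = -2)
d(b) = 2*b
F(l) = -sqrt(-4 + l)/3 (F(l) = -sqrt(l + 2*(-2))/3 = -sqrt(l - 4)/3 = -sqrt(-4 + l)/3)
-38888/(((6 + 2)*1)*77 - 81) + F(1/112)/(-7086) = -38888/(((6 + 2)*1)*77 - 81) - sqrt(-4 + 1/112)/3/(-7086) = -38888/((8*1)*77 - 81) - sqrt(-4 + 1/112)/3*(-1/7086) = -38888/(8*77 - 81) - I*sqrt(3129)/84*(-1/7086) = -38888/(616 - 81) - I*sqrt(3129)/84*(-1/7086) = -38888/535 - I*sqrt(3129)/84*(-1/7086) = -38888*1/535 + I*sqrt(3129)/595224 = -38888/535 + I*sqrt(3129)/595224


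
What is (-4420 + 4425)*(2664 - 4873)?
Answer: -11045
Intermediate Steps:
(-4420 + 4425)*(2664 - 4873) = 5*(-2209) = -11045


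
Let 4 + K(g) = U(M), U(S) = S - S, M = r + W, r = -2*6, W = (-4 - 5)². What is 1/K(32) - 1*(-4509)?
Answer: 18035/4 ≈ 4508.8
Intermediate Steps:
W = 81 (W = (-9)² = 81)
r = -12
M = 69 (M = -12 + 81 = 69)
U(S) = 0
K(g) = -4 (K(g) = -4 + 0 = -4)
1/K(32) - 1*(-4509) = 1/(-4) - 1*(-4509) = -¼ + 4509 = 18035/4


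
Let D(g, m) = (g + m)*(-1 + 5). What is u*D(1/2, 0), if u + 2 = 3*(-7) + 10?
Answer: -26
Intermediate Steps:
D(g, m) = 4*g + 4*m (D(g, m) = (g + m)*4 = 4*g + 4*m)
u = -13 (u = -2 + (3*(-7) + 10) = -2 + (-21 + 10) = -2 - 11 = -13)
u*D(1/2, 0) = -13*(4/2 + 4*0) = -13*(4*(½) + 0) = -13*(2 + 0) = -13*2 = -26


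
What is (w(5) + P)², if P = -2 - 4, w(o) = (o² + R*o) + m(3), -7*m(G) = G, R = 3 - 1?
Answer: 40000/49 ≈ 816.33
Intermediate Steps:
R = 2
m(G) = -G/7
w(o) = -3/7 + o² + 2*o (w(o) = (o² + 2*o) - ⅐*3 = (o² + 2*o) - 3/7 = -3/7 + o² + 2*o)
P = -6
(w(5) + P)² = ((-3/7 + 5² + 2*5) - 6)² = ((-3/7 + 25 + 10) - 6)² = (242/7 - 6)² = (200/7)² = 40000/49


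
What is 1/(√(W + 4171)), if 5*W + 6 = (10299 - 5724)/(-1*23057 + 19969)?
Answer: 4*√62123937205/64377137 ≈ 0.015487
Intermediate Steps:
W = -23103/15440 (W = -6/5 + ((10299 - 5724)/(-1*23057 + 19969))/5 = -6/5 + (4575/(-23057 + 19969))/5 = -6/5 + (4575/(-3088))/5 = -6/5 + (4575*(-1/3088))/5 = -6/5 + (⅕)*(-4575/3088) = -6/5 - 915/3088 = -23103/15440 ≈ -1.4963)
1/(√(W + 4171)) = 1/(√(-23103/15440 + 4171)) = 1/(√(64377137/15440)) = 1/(√62123937205/3860) = 4*√62123937205/64377137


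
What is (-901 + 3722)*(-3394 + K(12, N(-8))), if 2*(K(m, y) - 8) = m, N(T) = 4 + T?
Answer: -9534980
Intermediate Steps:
K(m, y) = 8 + m/2
(-901 + 3722)*(-3394 + K(12, N(-8))) = (-901 + 3722)*(-3394 + (8 + (½)*12)) = 2821*(-3394 + (8 + 6)) = 2821*(-3394 + 14) = 2821*(-3380) = -9534980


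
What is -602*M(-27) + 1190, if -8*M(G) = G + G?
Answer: -5747/2 ≈ -2873.5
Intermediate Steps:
M(G) = -G/4 (M(G) = -(G + G)/8 = -G/4)
-602*M(-27) + 1190 = -(-301)*(-27)/2 + 1190 = -602*27/4 + 1190 = -8127/2 + 1190 = -5747/2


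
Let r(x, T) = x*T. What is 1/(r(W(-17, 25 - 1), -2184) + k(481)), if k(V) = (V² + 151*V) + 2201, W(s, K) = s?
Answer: 1/343321 ≈ 2.9127e-6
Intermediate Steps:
r(x, T) = T*x
k(V) = 2201 + V² + 151*V
1/(r(W(-17, 25 - 1), -2184) + k(481)) = 1/(-2184*(-17) + (2201 + 481² + 151*481)) = 1/(37128 + (2201 + 231361 + 72631)) = 1/(37128 + 306193) = 1/343321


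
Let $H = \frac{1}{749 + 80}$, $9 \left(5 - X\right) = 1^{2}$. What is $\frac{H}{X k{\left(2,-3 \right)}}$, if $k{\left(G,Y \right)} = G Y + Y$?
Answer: $- \frac{1}{36476} \approx -2.7415 \cdot 10^{-5}$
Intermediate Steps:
$k{\left(G,Y \right)} = Y + G Y$
$X = \frac{44}{9}$ ($X = 5 - \frac{1^{2}}{9} = 5 - \frac{1}{9} = \frac{44}{9} \approx 4.8889$)
$H = \frac{1}{829} \approx 0.0012063$
$\frac{H}{X k{\left(2,-3 \right)}} = \frac{1}{829 \frac{44 \left(- 3 \left(1 + 2\right)\right)}{9}} = \frac{1}{829 \frac{44 \left(\left(-3\right) 3\right)}{9}} = \frac{1}{829 \cdot \frac{44}{9} \left(-9\right)} = \frac{1}{829 \left(-44\right)} = \frac{1}{829} \left(- \frac{1}{44}\right) = - \frac{1}{36476}$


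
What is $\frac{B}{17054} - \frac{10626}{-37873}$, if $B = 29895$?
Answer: $\frac{119402649}{58716922} \approx 2.0335$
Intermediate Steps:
$\frac{B}{17054} - \frac{10626}{-37873} = \frac{29895}{17054} - \frac{10626}{-37873} = 29895 \cdot \frac{1}{17054} - - \frac{966}{3443} = \frac{29895}{17054} + \frac{966}{3443} = \frac{119402649}{58716922}$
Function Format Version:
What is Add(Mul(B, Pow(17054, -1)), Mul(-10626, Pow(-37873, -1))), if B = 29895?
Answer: Rational(119402649, 58716922) ≈ 2.0335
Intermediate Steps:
Add(Mul(B, Pow(17054, -1)), Mul(-10626, Pow(-37873, -1))) = Add(Mul(29895, Pow(17054, -1)), Mul(-10626, Pow(-37873, -1))) = Add(Mul(29895, Rational(1, 17054)), Mul(-10626, Rational(-1, 37873))) = Add(Rational(29895, 17054), Rational(966, 3443)) = Rational(119402649, 58716922)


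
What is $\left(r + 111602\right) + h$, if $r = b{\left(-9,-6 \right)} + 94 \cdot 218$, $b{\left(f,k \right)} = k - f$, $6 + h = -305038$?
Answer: $-172947$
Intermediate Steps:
$h = -305044$ ($h = -6 - 305038 = -305044$)
$r = 20495$ ($r = \left(-6 - -9\right) + 94 \cdot 218 = \left(-6 + 9\right) + 20492 = 3 + 20492 = 20495$)
$\left(r + 111602\right) + h = \left(20495 + 111602\right) - 305044 = 132097 - 305044 = -172947$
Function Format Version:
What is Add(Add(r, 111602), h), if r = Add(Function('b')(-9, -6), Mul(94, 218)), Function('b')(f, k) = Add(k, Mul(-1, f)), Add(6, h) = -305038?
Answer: -172947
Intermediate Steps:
h = -305044 (h = Add(-6, -305038) = -305044)
r = 20495 (r = Add(Add(-6, Mul(-1, -9)), Mul(94, 218)) = Add(Add(-6, 9), 20492) = Add(3, 20492) = 20495)
Add(Add(r, 111602), h) = Add(Add(20495, 111602), -305044) = Add(132097, -305044) = -172947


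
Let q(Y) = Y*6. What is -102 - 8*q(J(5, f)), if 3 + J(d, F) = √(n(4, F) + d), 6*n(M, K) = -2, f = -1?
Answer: 42 - 16*√42 ≈ -61.692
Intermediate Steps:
n(M, K) = -⅓ (n(M, K) = (⅙)*(-2) = -⅓)
J(d, F) = -3 + √(-⅓ + d)
q(Y) = 6*Y
-102 - 8*q(J(5, f)) = -102 - 48*(-3 + √(-3 + 9*5)/3) = -102 - 48*(-3 + √(-3 + 45)/3) = -102 - 48*(-3 + √42/3) = -102 - 8*(-18 + 2*√42) = -102 + (144 - 16*√42) = 42 - 16*√42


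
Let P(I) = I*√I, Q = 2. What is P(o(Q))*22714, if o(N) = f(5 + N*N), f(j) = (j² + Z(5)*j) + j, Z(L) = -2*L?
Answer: 0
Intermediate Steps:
f(j) = j² - 9*j (f(j) = (j² + (-2*5)*j) + j = (j² - 10*j) + j = j² - 9*j)
o(N) = (-4 + N²)*(5 + N²) (o(N) = (5 + N*N)*(-9 + (5 + N*N)) = (5 + N²)*(-9 + (5 + N²)) = (5 + N²)*(-4 + N²) = (-4 + N²)*(5 + N²))
P(I) = I^(3/2)
P(o(Q))*22714 = (-20 + 2² + 2⁴)^(3/2)*22714 = (-20 + 4 + 16)^(3/2)*22714 = 0^(3/2)*22714 = 0*22714 = 0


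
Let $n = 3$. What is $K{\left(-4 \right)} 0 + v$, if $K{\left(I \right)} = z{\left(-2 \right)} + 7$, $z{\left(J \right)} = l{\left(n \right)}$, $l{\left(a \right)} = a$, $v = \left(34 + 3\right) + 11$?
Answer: $48$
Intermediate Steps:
$v = 48$ ($v = 37 + 11 = 48$)
$z{\left(J \right)} = 3$
$K{\left(I \right)} = 10$ ($K{\left(I \right)} = 3 + 7 = 10$)
$K{\left(-4 \right)} 0 + v = 10 \cdot 0 + 48 = 0 + 48 = 48$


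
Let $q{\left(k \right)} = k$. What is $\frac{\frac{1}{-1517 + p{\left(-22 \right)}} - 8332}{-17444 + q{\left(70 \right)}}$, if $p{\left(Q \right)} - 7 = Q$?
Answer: $\frac{12764625}{26616968} \approx 0.47957$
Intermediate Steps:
$p{\left(Q \right)} = 7 + Q$
$\frac{\frac{1}{-1517 + p{\left(-22 \right)}} - 8332}{-17444 + q{\left(70 \right)}} = \frac{\frac{1}{-1517 + \left(7 - 22\right)} - 8332}{-17444 + 70} = \frac{\frac{1}{-1517 - 15} - 8332}{-17374} = \left(\frac{1}{-1532} - 8332\right) \left(- \frac{1}{17374}\right) = \left(- \frac{1}{1532} - 8332\right) \left(- \frac{1}{17374}\right) = \left(- \frac{12764625}{1532}\right) \left(- \frac{1}{17374}\right) = \frac{12764625}{26616968}$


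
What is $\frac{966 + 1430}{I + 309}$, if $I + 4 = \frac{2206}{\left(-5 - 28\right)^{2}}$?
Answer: $\frac{2609244}{334351} \approx 7.8039$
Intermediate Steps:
$I = - \frac{2150}{1089}$ ($I = -4 + \frac{2206}{\left(-5 - 28\right)^{2}} = -4 + \frac{2206}{\left(-33\right)^{2}} = -4 + \frac{2206}{1089} = - \frac{2150}{1089} \approx -1.9743$)
$\frac{966 + 1430}{I + 309} = \frac{966 + 1430}{- \frac{2150}{1089} + 309} = \frac{2396}{\frac{334351}{1089}} = 2396 \cdot \frac{1089}{334351} = \frac{2609244}{334351}$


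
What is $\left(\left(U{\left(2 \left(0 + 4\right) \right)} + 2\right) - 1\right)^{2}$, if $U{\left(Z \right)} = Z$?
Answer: $81$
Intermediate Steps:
$\left(\left(U{\left(2 \left(0 + 4\right) \right)} + 2\right) - 1\right)^{2} = \left(\left(2 \left(0 + 4\right) + 2\right) - 1\right)^{2} = \left(\left(2 \cdot 4 + 2\right) - 1\right)^{2} = \left(\left(8 + 2\right) - 1\right)^{2} = \left(10 - 1\right)^{2} = 9^{2} = 81$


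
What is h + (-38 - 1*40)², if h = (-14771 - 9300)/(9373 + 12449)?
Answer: 132740977/21822 ≈ 6082.9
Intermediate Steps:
h = -24071/21822 ≈ -1.1031
h + (-38 - 1*40)² = -24071/21822 + (-38 - 1*40)² = -24071/21822 + (-38 - 40)² = -24071/21822 + (-78)² = -24071/21822 + 6084 = 132740977/21822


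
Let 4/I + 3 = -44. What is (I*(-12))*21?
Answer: 1008/47 ≈ 21.447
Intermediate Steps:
I = -4/47 (I = 4/(-3 - 44) = 4/(-47) = 4*(-1/47) = -4/47 ≈ -0.085106)
(I*(-12))*21 = -4/47*(-12)*21 = (48/47)*21 = 1008/47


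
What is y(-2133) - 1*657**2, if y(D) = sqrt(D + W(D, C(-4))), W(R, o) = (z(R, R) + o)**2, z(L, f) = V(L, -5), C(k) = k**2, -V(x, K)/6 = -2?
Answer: -431649 + I*sqrt(1349) ≈ -4.3165e+5 + 36.729*I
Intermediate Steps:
V(x, K) = 12 (V(x, K) = -6*(-2) = 12)
z(L, f) = 12
W(R, o) = (12 + o)**2
y(D) = sqrt(784 + D) (y(D) = sqrt(D + (12 + (-4)**2)**2) = sqrt(D + (12 + 16)**2) = sqrt(D + 28**2) = sqrt(D + 784) = sqrt(784 + D))
y(-2133) - 1*657**2 = sqrt(784 - 2133) - 1*657**2 = sqrt(-1349) - 1*431649 = I*sqrt(1349) - 431649 = -431649 + I*sqrt(1349)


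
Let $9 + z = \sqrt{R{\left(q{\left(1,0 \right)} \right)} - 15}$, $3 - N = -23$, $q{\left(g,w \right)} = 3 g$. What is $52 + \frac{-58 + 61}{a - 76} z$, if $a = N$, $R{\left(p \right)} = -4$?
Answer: $\frac{2627}{50} - \frac{3 i \sqrt{19}}{50} \approx 52.54 - 0.26153 i$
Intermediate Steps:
$N = 26$ ($N = 3 - -23 = 3 + 23 = 26$)
$z = -9 + i \sqrt{19}$ ($z = -9 + \sqrt{-4 - 15} = -9 + \sqrt{-19} = -9 + i \sqrt{19} \approx -9.0 + 4.3589 i$)
$a = 26$
$52 + \frac{-58 + 61}{a - 76} z = 52 + \frac{-58 + 61}{26 - 76} \left(-9 + i \sqrt{19}\right) = 52 + \frac{3}{-50} \left(-9 + i \sqrt{19}\right) = 52 + 3 \left(- \frac{1}{50}\right) \left(-9 + i \sqrt{19}\right) = 52 - \frac{3 \left(-9 + i \sqrt{19}\right)}{50} = 52 + \left(\frac{27}{50} - \frac{3 i \sqrt{19}}{50}\right) = \frac{2627}{50} - \frac{3 i \sqrt{19}}{50}$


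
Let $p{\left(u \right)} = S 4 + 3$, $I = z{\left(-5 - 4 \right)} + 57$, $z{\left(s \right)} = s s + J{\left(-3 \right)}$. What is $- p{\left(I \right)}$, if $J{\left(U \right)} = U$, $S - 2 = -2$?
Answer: $-3$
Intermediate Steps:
$S = 0$ ($S = 2 - 2 = 0$)
$z{\left(s \right)} = -3 + s^{2}$ ($z{\left(s \right)} = s s - 3 = s^{2} - 3 = -3 + s^{2}$)
$I = 135$ ($I = \left(-3 + \left(-5 - 4\right)^{2}\right) + 57 = \left(-3 + \left(-9\right)^{2}\right) + 57 = \left(-3 + 81\right) + 57 = 78 + 57 = 135$)
$p{\left(u \right)} = 3$ ($p{\left(u \right)} = 0 \cdot 4 + 3 = 0 + 3 = 3$)
$- p{\left(I \right)} = \left(-1\right) 3 = -3$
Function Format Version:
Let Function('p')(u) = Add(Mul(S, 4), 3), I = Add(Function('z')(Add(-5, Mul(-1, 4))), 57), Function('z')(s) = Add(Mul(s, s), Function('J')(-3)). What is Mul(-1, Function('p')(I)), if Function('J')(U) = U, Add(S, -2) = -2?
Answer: -3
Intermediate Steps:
S = 0 (S = Add(2, -2) = 0)
Function('z')(s) = Add(-3, Pow(s, 2)) (Function('z')(s) = Add(Mul(s, s), -3) = Add(Pow(s, 2), -3) = Add(-3, Pow(s, 2)))
I = 135 (I = Add(Add(-3, Pow(Add(-5, Mul(-1, 4)), 2)), 57) = Add(Add(-3, Pow(Add(-5, -4), 2)), 57) = Add(Add(-3, Pow(-9, 2)), 57) = Add(Add(-3, 81), 57) = Add(78, 57) = 135)
Function('p')(u) = 3 (Function('p')(u) = Add(Mul(0, 4), 3) = Add(0, 3) = 3)
Mul(-1, Function('p')(I)) = Mul(-1, 3) = -3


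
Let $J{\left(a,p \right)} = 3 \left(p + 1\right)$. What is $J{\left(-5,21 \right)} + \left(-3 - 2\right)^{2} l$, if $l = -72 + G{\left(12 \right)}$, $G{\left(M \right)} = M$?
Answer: $-1434$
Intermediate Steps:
$J{\left(a,p \right)} = 3 + 3 p$ ($J{\left(a,p \right)} = 3 \left(1 + p\right) = 3 + 3 p$)
$l = -60$ ($l = -72 + 12 = -60$)
$J{\left(-5,21 \right)} + \left(-3 - 2\right)^{2} l = \left(3 + 3 \cdot 21\right) + \left(-3 - 2\right)^{2} \left(-60\right) = \left(3 + 63\right) + \left(-5\right)^{2} \left(-60\right) = 66 + 25 \left(-60\right) = 66 - 1500 = -1434$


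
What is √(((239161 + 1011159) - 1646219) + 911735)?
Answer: 2*√128959 ≈ 718.22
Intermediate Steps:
√(((239161 + 1011159) - 1646219) + 911735) = √((1250320 - 1646219) + 911735) = √(-395899 + 911735) = √515836 = 2*√128959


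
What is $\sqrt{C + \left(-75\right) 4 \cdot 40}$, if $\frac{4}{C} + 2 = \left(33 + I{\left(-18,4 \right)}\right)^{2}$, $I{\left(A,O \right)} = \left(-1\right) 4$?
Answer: $\frac{2 i \sqrt{2111762161}}{839} \approx 109.54 i$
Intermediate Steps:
$I{\left(A,O \right)} = -4$
$C = \frac{4}{839}$ ($C = \frac{4}{-2 + \left(33 - 4\right)^{2}} = \frac{4}{-2 + 29^{2}} = \frac{4}{-2 + 841} = \frac{4}{839} \approx 0.0047676$)
$\sqrt{C + \left(-75\right) 4 \cdot 40} = \sqrt{\frac{4}{839} + \left(-75\right) 4 \cdot 40} = \sqrt{\frac{4}{839} - 12000} = \sqrt{- \frac{10067996}{839}} = \frac{2 i \sqrt{2111762161}}{839}$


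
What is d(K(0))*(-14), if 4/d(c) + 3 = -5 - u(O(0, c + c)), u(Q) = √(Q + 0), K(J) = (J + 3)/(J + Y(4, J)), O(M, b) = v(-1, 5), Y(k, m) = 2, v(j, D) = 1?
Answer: 56/9 ≈ 6.2222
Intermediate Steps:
O(M, b) = 1
K(J) = (3 + J)/(2 + J) (K(J) = (J + 3)/(J + 2) = (3 + J)/(2 + J))
u(Q) = √Q
d(c) = -4/9 (d(c) = 4/(-3 + (-5 - √1)) = 4/(-3 + (-5 - 1*1)) = 4/(-3 + (-5 - 1)) = 4/(-3 - 6) = 4/(-9) = 4*(-⅑) = -4/9)
d(K(0))*(-14) = -4/9*(-14) = 56/9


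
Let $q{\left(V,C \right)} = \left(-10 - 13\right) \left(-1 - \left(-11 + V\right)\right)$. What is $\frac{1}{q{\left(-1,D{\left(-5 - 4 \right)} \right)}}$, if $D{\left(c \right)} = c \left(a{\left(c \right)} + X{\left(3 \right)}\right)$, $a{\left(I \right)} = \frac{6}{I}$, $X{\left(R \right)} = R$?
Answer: $- \frac{1}{253} \approx -0.0039526$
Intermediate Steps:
$D{\left(c \right)} = c \left(3 + \frac{6}{c}\right)$ ($D{\left(c \right)} = c \left(\frac{6}{c} + 3\right) = c \left(3 + \frac{6}{c}\right)$)
$q{\left(V,C \right)} = -230 + 23 V$ ($q{\left(V,C \right)} = - 23 \left(10 - V\right) = -230 + 23 V$)
$\frac{1}{q{\left(-1,D{\left(-5 - 4 \right)} \right)}} = \frac{1}{-230 + 23 \left(-1\right)} = \frac{1}{-230 - 23} = \frac{1}{-253} = - \frac{1}{253}$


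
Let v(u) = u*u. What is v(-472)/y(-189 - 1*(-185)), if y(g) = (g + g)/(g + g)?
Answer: 222784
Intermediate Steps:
y(g) = 1 (y(g) = (2*g)/((2*g)) = (2*g)*(1/(2*g)) = 1)
v(u) = u**2
v(-472)/y(-189 - 1*(-185)) = (-472)**2/1 = 222784*1 = 222784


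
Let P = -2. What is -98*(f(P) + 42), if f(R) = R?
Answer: -3920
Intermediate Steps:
-98*(f(P) + 42) = -98*(-2 + 42) = -98*40 = -3920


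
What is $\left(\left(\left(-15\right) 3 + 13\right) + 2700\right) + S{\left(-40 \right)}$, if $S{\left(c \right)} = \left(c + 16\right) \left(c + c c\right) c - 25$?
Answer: $1500243$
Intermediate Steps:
$S{\left(c \right)} = -25 + c \left(16 + c\right) \left(c + c^{2}\right)$ ($S{\left(c \right)} = \left(16 + c\right) \left(c + c^{2}\right) c - 25 = c \left(16 + c\right) \left(c + c^{2}\right) - 25 = -25 + c \left(16 + c\right) \left(c + c^{2}\right)$)
$\left(\left(\left(-15\right) 3 + 13\right) + 2700\right) + S{\left(-40 \right)} = \left(\left(\left(-15\right) 3 + 13\right) + 2700\right) + \left(-25 + \left(-40\right)^{4} + 16 \left(-40\right)^{2} + 17 \left(-40\right)^{3}\right) = \left(\left(-45 + 13\right) + 2700\right) + \left(-25 + 2560000 + 16 \cdot 1600 + 17 \left(-64000\right)\right) = \left(-32 + 2700\right) + \left(-25 + 2560000 + 25600 - 1088000\right) = 2668 + 1497575 = 1500243$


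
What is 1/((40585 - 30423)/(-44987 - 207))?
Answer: -22597/5081 ≈ -4.4473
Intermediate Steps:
1/((40585 - 30423)/(-44987 - 207)) = 1/(10162/(-45194)) = 1/(10162*(-1/45194)) = 1/(-5081/22597) = -22597/5081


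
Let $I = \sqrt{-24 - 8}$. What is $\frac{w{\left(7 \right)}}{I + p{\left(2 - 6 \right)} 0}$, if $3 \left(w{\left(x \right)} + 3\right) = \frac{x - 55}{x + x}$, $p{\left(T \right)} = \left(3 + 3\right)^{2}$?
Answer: $\frac{29 i \sqrt{2}}{56} \approx 0.73236 i$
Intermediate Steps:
$p{\left(T \right)} = 36$ ($p{\left(T \right)} = 6^{2} = 36$)
$w{\left(x \right)} = -3 + \frac{-55 + x}{6 x}$ ($w{\left(x \right)} = -3 + \frac{\left(x - 55\right) \frac{1}{x + x}}{3} = -3 + \frac{\left(-55 + x\right) \frac{1}{2 x}}{3} = -3 + \frac{\frac{1}{2} \frac{1}{x} \left(-55 + x\right)}{3} = -3 + \frac{-55 + x}{6 x}$)
$I = 4 i \sqrt{2}$ ($I = \sqrt{-32} = 4 i \sqrt{2} \approx 5.6569 i$)
$\frac{w{\left(7 \right)}}{I + p{\left(2 - 6 \right)} 0} = \frac{\frac{1}{6} \cdot \frac{1}{7} \left(-55 - 119\right)}{4 i \sqrt{2} + 36 \cdot 0} = \frac{\frac{1}{6} \cdot \frac{1}{7} \left(-55 - 119\right)}{4 i \sqrt{2} + 0} = \frac{\frac{1}{6} \cdot \frac{1}{7} \left(-174\right)}{4 i \sqrt{2}} = - \frac{29 \left(- \frac{i \sqrt{2}}{8}\right)}{7} = \frac{29 i \sqrt{2}}{56}$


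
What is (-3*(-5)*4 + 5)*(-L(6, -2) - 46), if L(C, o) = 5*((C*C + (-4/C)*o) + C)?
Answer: -51220/3 ≈ -17073.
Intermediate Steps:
L(C, o) = 5*C + 5*C² - 20*o/C (L(C, o) = 5*((C² - 4*o/C) + C) = 5*(C + C² - 4*o/C) = 5*C + 5*C² - 20*o/C)
(-3*(-5)*4 + 5)*(-L(6, -2) - 46) = (-3*(-5)*4 + 5)*(-5*(-4*(-2) + 6²*(1 + 6))/6 - 46) = (15*4 + 5)*(-5*(8 + 36*7)/6 - 46) = (60 + 5)*(-5*(8 + 252)/6 - 46) = 65*(-5*260/6 - 46) = 65*(-1*650/3 - 46) = 65*(-650/3 - 46) = 65*(-788/3) = -51220/3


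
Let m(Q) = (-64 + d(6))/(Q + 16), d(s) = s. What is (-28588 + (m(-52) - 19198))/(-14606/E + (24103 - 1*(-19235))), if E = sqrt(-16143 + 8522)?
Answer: -47346525911477/42941520650280 + 6281449057*I*sqrt(7621)/128824561950840 ≈ -1.1026 + 0.0042566*I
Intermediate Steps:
m(Q) = -58/(16 + Q) (m(Q) = (-64 + 6)/(Q + 16) = -58/(16 + Q))
E = I*sqrt(7621) (E = sqrt(-7621) = I*sqrt(7621) ≈ 87.298*I)
(-28588 + (m(-52) - 19198))/(-14606/E + (24103 - 1*(-19235))) = (-28588 + (-58/(16 - 52) - 19198))/(-14606*(-I*sqrt(7621)/7621) + (24103 - 1*(-19235))) = (-28588 + (-58/(-36) - 19198))/(-(-14606)*I*sqrt(7621)/7621 + (24103 + 19235)) = (-28588 + (-58*(-1/36) - 19198))/(14606*I*sqrt(7621)/7621 + 43338) = (-28588 + (29/18 - 19198))/(43338 + 14606*I*sqrt(7621)/7621) = (-28588 - 345535/18)/(43338 + 14606*I*sqrt(7621)/7621) = -860119/(18*(43338 + 14606*I*sqrt(7621)/7621))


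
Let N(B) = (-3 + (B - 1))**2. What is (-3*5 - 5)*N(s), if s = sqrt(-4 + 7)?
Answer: -380 + 160*sqrt(3) ≈ -102.87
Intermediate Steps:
s = sqrt(3) ≈ 1.7320
N(B) = (-4 + B)**2 (N(B) = (-3 + (-1 + B))**2 = (-4 + B)**2)
(-3*5 - 5)*N(s) = (-3*5 - 5)*(-4 + sqrt(3))**2 = (-15 - 5)*(-4 + sqrt(3))**2 = -20*(-4 + sqrt(3))**2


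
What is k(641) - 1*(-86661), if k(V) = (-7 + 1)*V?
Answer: 82815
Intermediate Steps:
k(V) = -6*V
k(641) - 1*(-86661) = -6*641 - 1*(-86661) = -3846 + 86661 = 82815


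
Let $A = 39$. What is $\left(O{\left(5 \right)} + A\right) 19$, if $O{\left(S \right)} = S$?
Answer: $836$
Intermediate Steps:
$\left(O{\left(5 \right)} + A\right) 19 = \left(5 + 39\right) 19 = 44 \cdot 19 = 836$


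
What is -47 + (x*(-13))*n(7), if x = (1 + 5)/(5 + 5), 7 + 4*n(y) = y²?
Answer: -1289/10 ≈ -128.90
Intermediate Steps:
n(y) = -7/4 + y²/4
x = ⅗ (x = 6/10 = 6*(⅒) = ⅗ ≈ 0.60000)
-47 + (x*(-13))*n(7) = -47 + ((⅗)*(-13))*(-7/4 + (¼)*7²) = -47 - 39*(-7/4 + (¼)*49)/5 = -47 - 39*(-7/4 + 49/4)/5 = -47 - 39/5*21/2 = -47 - 819/10 = -1289/10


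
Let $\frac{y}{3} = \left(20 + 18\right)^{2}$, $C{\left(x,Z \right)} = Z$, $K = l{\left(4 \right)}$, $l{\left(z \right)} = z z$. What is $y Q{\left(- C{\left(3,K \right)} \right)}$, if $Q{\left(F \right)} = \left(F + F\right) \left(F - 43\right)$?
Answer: $8178816$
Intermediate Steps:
$l{\left(z \right)} = z^{2}$
$K = 16$ ($K = 4^{2} = 16$)
$Q{\left(F \right)} = 2 F \left(-43 + F\right)$
$y = 4332$ ($y = 3 \left(20 + 18\right)^{2} = 3 \cdot 38^{2} = 3 \cdot 1444 = 4332$)
$y Q{\left(- C{\left(3,K \right)} \right)} = 4332 \cdot 2 \left(\left(-1\right) 16\right) \left(-43 - 16\right) = 4332 \cdot 2 \left(-16\right) \left(-43 - 16\right) = 4332 \cdot 2 \left(-16\right) \left(-59\right) = 4332 \cdot 1888 = 8178816$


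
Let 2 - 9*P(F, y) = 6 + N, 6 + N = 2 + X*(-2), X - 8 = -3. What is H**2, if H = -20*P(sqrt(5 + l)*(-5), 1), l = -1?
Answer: 40000/81 ≈ 493.83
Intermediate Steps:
X = 5 (X = 8 - 3 = 5)
N = -14 (N = -6 + (2 + 5*(-2)) = -6 + (2 - 10) = -6 - 8 = -14)
P(F, y) = 10/9 (P(F, y) = 2/9 - (6 - 14)/9 = 2/9 - 1/9*(-8) = 2/9 + 8/9 = 10/9)
H = -200/9 (H = -20*10/9 = -200/9 ≈ -22.222)
H**2 = (-200/9)**2 = 40000/81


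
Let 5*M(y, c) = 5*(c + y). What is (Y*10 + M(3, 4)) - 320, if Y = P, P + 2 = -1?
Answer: -343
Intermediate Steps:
M(y, c) = c + y (M(y, c) = (5*(c + y))/5 = (5*c + 5*y)/5 = c + y)
P = -3 (P = -2 - 1 = -3)
Y = -3
(Y*10 + M(3, 4)) - 320 = (-3*10 + (4 + 3)) - 320 = (-30 + 7) - 320 = -23 - 320 = -343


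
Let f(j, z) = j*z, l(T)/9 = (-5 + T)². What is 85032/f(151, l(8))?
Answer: 9448/1359 ≈ 6.9522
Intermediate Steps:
l(T) = 9*(-5 + T)²
85032/f(151, l(8)) = 85032/((151*(9*(-5 + 8)²))) = 85032/((151*(9*3²))) = 85032/((151*(9*9))) = 85032/((151*81)) = 85032/12231 = 85032*(1/12231) = 9448/1359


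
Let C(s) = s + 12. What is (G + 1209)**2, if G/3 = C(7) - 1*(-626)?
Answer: 9884736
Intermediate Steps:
C(s) = 12 + s
G = 1935 (G = 3*((12 + 7) - 1*(-626)) = 3*(19 + 626) = 3*645 = 1935)
(G + 1209)**2 = (1935 + 1209)**2 = 3144**2 = 9884736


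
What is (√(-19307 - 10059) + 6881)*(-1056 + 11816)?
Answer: 74039560 + 10760*I*√29366 ≈ 7.404e+7 + 1.8439e+6*I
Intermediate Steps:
(√(-19307 - 10059) + 6881)*(-1056 + 11816) = (√(-29366) + 6881)*10760 = (I*√29366 + 6881)*10760 = (6881 + I*√29366)*10760 = 74039560 + 10760*I*√29366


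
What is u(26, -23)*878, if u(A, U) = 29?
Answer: 25462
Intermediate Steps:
u(26, -23)*878 = 29*878 = 25462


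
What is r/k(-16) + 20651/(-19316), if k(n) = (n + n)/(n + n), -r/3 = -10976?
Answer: 636016597/19316 ≈ 32927.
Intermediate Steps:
r = 32928 (r = -3*(-10976) = 32928)
k(n) = 1 (k(n) = (2*n)/((2*n)) = (2*n)*(1/(2*n)) = 1)
r/k(-16) + 20651/(-19316) = 32928/1 + 20651/(-19316) = 32928*1 + 20651*(-1/19316) = 32928 - 20651/19316 = 636016597/19316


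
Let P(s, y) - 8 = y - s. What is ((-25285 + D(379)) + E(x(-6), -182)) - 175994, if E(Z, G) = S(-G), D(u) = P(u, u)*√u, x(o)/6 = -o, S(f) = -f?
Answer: -201461 + 8*√379 ≈ -2.0131e+5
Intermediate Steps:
P(s, y) = 8 + y - s (P(s, y) = 8 + (y - s) = 8 + y - s)
x(o) = -6*o (x(o) = 6*(-o) = -6*o)
D(u) = 8*√u (D(u) = (8 + u - u)*√u = 8*√u)
E(Z, G) = G (E(Z, G) = -(-1)*G = G)
((-25285 + D(379)) + E(x(-6), -182)) - 175994 = ((-25285 + 8*√379) - 182) - 175994 = (-25467 + 8*√379) - 175994 = -201461 + 8*√379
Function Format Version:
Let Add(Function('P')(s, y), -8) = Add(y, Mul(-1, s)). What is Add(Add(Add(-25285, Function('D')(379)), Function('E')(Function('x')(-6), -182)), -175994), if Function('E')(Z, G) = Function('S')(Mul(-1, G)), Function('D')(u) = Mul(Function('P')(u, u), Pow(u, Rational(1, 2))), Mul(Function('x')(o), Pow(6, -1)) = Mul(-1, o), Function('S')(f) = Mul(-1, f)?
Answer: Add(-201461, Mul(8, Pow(379, Rational(1, 2)))) ≈ -2.0131e+5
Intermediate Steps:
Function('P')(s, y) = Add(8, y, Mul(-1, s)) (Function('P')(s, y) = Add(8, Add(y, Mul(-1, s))) = Add(8, y, Mul(-1, s)))
Function('x')(o) = Mul(-6, o) (Function('x')(o) = Mul(6, Mul(-1, o)) = Mul(-6, o))
Function('D')(u) = Mul(8, Pow(u, Rational(1, 2))) (Function('D')(u) = Mul(Add(8, u, Mul(-1, u)), Pow(u, Rational(1, 2))) = Mul(8, Pow(u, Rational(1, 2))))
Function('E')(Z, G) = G (Function('E')(Z, G) = Mul(-1, Mul(-1, G)) = G)
Add(Add(Add(-25285, Function('D')(379)), Function('E')(Function('x')(-6), -182)), -175994) = Add(Add(Add(-25285, Mul(8, Pow(379, Rational(1, 2)))), -182), -175994) = Add(Add(-25467, Mul(8, Pow(379, Rational(1, 2)))), -175994) = Add(-201461, Mul(8, Pow(379, Rational(1, 2))))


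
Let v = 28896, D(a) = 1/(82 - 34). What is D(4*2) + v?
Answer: 1387009/48 ≈ 28896.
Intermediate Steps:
D(a) = 1/48
D(4*2) + v = 1/48 + 28896 = 1387009/48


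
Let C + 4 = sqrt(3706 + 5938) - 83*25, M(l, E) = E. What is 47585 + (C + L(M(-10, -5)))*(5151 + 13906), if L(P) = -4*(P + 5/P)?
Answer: -39114550 + 38114*sqrt(2411) ≈ -3.7243e+7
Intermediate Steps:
L(P) = -20/P - 4*P
C = -2079 + 2*sqrt(2411) (C = -4 + (sqrt(3706 + 5938) - 83*25) = -4 + (sqrt(9644) - 1*2075) = -4 + (2*sqrt(2411) - 2075) = -4 + (-2075 + 2*sqrt(2411)) = -2079 + 2*sqrt(2411) ≈ -1980.8)
47585 + (C + L(M(-10, -5)))*(5151 + 13906) = 47585 + ((-2079 + 2*sqrt(2411)) + (-20/(-5) - 4*(-5)))*(5151 + 13906) = 47585 + ((-2079 + 2*sqrt(2411)) + (-20*(-1/5) + 20))*19057 = 47585 + ((-2079 + 2*sqrt(2411)) + (4 + 20))*19057 = 47585 + ((-2079 + 2*sqrt(2411)) + 24)*19057 = 47585 + (-2055 + 2*sqrt(2411))*19057 = 47585 + (-39162135 + 38114*sqrt(2411)) = -39114550 + 38114*sqrt(2411)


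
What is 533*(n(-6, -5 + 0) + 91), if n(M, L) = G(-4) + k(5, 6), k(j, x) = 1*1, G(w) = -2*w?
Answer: 53300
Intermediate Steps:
k(j, x) = 1
n(M, L) = 9 (n(M, L) = -2*(-4) + 1 = 8 + 1 = 9)
533*(n(-6, -5 + 0) + 91) = 533*(9 + 91) = 533*100 = 53300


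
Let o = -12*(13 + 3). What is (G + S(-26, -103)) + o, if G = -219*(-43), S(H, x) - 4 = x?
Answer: 9126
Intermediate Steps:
S(H, x) = 4 + x
G = 9417
o = -192 (o = -12*16 = -192)
(G + S(-26, -103)) + o = (9417 + (4 - 103)) - 192 = (9417 - 99) - 192 = 9318 - 192 = 9126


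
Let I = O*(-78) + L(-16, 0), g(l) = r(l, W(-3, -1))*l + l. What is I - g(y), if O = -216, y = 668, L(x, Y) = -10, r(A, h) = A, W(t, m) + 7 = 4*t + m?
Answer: -430054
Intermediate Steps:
W(t, m) = -7 + m + 4*t (W(t, m) = -7 + (4*t + m) = -7 + (m + 4*t) = -7 + m + 4*t)
g(l) = l + l² (g(l) = l*l + l = l² + l = l + l²)
I = 16838 (I = -216*(-78) - 10 = 16848 - 10 = 16838)
I - g(y) = 16838 - 668*(1 + 668) = 16838 - 668*669 = 16838 - 1*446892 = 16838 - 446892 = -430054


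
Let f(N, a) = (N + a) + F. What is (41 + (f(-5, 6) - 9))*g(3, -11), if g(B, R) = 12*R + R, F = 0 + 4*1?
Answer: -5291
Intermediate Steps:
F = 4 (F = 0 + 4 = 4)
f(N, a) = 4 + N + a (f(N, a) = (N + a) + 4 = 4 + N + a)
g(B, R) = 13*R
(41 + (f(-5, 6) - 9))*g(3, -11) = (41 + ((4 - 5 + 6) - 9))*(13*(-11)) = (41 + (5 - 9))*(-143) = (41 - 4)*(-143) = 37*(-143) = -5291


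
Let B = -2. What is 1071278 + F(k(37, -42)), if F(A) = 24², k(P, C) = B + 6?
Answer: 1071854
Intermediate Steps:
k(P, C) = 4 (k(P, C) = -2 + 6 = 4)
F(A) = 576
1071278 + F(k(37, -42)) = 1071278 + 576 = 1071854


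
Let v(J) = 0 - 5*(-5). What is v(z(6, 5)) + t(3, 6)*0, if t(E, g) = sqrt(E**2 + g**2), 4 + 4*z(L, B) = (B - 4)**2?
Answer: 25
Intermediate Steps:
z(L, B) = -1 + (-4 + B)**2/4 (z(L, B) = -1 + (B - 4)**2/4 = -1 + (-4 + B)**2/4)
v(J) = 25 (v(J) = 0 + 25 = 25)
v(z(6, 5)) + t(3, 6)*0 = 25 + sqrt(3**2 + 6**2)*0 = 25 + sqrt(9 + 36)*0 = 25 + sqrt(45)*0 = 25 + (3*sqrt(5))*0 = 25 + 0 = 25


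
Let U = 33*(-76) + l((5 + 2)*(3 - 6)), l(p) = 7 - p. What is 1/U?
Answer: -1/2480 ≈ -0.00040323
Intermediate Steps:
U = -2480 (U = 33*(-76) + (7 - (5 + 2)*(3 - 6)) = -2508 + (7 - 7*(-3)) = -2508 + (7 - 1*(-21)) = -2508 + (7 + 21) = -2508 + 28 = -2480)
1/U = 1/(-2480) = -1/2480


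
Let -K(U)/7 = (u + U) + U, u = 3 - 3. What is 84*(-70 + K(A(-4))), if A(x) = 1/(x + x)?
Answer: -5733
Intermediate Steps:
u = 0
A(x) = 1/(2*x)
K(U) = -14*U (K(U) = -7*((0 + U) + U) = -7*(U + U) = -14*U)
84*(-70 + K(A(-4))) = 84*(-70 - 7/(-4)) = 84*(-70 - 7*(-1)/4) = 84*(-70 - 14*(-1/8)) = 84*(-70 + 7/4) = 84*(-273/4) = -5733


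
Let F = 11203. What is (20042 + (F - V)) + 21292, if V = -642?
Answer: 53179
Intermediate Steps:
(20042 + (F - V)) + 21292 = (20042 + (11203 - 1*(-642))) + 21292 = (20042 + (11203 + 642)) + 21292 = (20042 + 11845) + 21292 = 31887 + 21292 = 53179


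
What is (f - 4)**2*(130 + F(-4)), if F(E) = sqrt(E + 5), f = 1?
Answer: 1179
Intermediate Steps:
F(E) = sqrt(5 + E)
(f - 4)**2*(130 + F(-4)) = (1 - 4)**2*(130 + sqrt(5 - 4)) = (-3)**2*(130 + sqrt(1)) = 9*(130 + 1) = 9*131 = 1179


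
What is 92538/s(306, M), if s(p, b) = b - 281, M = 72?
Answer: -92538/209 ≈ -442.77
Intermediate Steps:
s(p, b) = -281 + b
92538/s(306, M) = 92538/(-281 + 72) = 92538/(-209) = 92538*(-1/209) = -92538/209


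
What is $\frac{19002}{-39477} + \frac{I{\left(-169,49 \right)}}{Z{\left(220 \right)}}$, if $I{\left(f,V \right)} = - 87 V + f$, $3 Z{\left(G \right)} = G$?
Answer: $- \frac{44088886}{723745} \approx -60.918$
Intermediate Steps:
$Z{\left(G \right)} = \frac{G}{3}$
$I{\left(f,V \right)} = f - 87 V$
$\frac{19002}{-39477} + \frac{I{\left(-169,49 \right)}}{Z{\left(220 \right)}} = \frac{19002}{-39477} + \frac{-169 - 4263}{\frac{1}{3} \cdot 220} = 19002 \left(- \frac{1}{39477}\right) + \frac{-169 - 4263}{\frac{220}{3}} = - \frac{6334}{13159} - \frac{3324}{55} = - \frac{44088886}{723745}$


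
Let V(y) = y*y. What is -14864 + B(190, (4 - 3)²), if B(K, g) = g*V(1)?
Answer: -14863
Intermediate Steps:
V(y) = y²
B(K, g) = g (B(K, g) = g*1² = g*1 = g)
-14864 + B(190, (4 - 3)²) = -14864 + (4 - 3)² = -14864 + 1² = -14864 + 1 = -14863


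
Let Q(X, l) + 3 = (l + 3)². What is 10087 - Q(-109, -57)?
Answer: 7174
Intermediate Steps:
Q(X, l) = -3 + (3 + l)² (Q(X, l) = -3 + (l + 3)² = -3 + (3 + l)²)
10087 - Q(-109, -57) = 10087 - (-3 + (3 - 57)²) = 10087 - (-3 + (-54)²) = 10087 - (-3 + 2916) = 10087 - 1*2913 = 10087 - 2913 = 7174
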